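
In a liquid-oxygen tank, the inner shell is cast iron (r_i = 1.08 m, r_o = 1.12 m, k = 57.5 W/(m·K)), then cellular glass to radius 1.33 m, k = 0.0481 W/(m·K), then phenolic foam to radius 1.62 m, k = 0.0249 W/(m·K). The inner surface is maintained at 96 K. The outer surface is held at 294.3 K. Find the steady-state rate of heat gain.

Series thermal resistances, inner to outer:
  R_cast iron = (1/1.08 − 1/1.12)/(4πk) = 0.03307/(4π·57.5) = 4.577×10^-5 K/W
  R_cellular glass = (1/1.12 − 1/1.33)/(4πk) = 0.1410/(4π·0.0481) = 0.2332 K/W
  R_phenolic foam = (1/1.33 − 1/1.62)/(4πk) = 0.1346/(4π·0.0249) = 0.4302 K/W
ΣR = 4.577×10^-5 + 0.2332 + 0.4302 = 0.6634 K/W
Q = ΔT/ΣR = (96 K − 294.3 K)/0.6634 = -299 W
(Negative Q ⇒ heat flows inward; heat gain = 299 W.)

Q = 299 W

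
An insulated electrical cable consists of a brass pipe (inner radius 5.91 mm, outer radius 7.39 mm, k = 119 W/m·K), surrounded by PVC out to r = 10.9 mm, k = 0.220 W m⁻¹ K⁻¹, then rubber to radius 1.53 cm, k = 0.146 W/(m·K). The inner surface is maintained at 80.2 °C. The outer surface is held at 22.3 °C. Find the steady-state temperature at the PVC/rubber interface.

Treat each layer as a resistance in series:
  R'_brass = ln(0.00739/0.00591)/(2πk) = 0.2235/(2π·119) = 2.989×10^-4 m·K/W
  R'_PVC = ln(0.0109/0.00739)/(2πk) = 0.3886/(2π·0.220) = 0.2812 m·K/W
  R'_rubber = ln(0.0153/0.0109)/(2πk) = 0.3391/(2π·0.146) = 0.3696 m·K/W
ΣR = 2.989×10^-4 + 0.2812 + 0.3696 = 0.6511 m·K/W
Q' = ΔT/ΣR = (80.2 °C − 22.3 °C)/0.6511 = 88.93 W/m
From the inner boundary to the PVC/rubber interface, ΣR_partial = 0.2815 m·K/W.
T_interface = T_in − Q'·ΣR_partial = 80.2 °C − (88.93)(0.2815) = 55.2 °C

T = 55.2 °C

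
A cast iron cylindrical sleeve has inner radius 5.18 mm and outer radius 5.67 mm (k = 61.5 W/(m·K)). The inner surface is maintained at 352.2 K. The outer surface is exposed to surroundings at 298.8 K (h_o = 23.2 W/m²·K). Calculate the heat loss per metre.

Treat each layer as a resistance in series:
  R'_cast iron = ln(0.00567/0.00518)/(2πk) = 0.09038/(2π·61.5) = 2.339×10^-4 m·K/W
  R'_conv,out = 1/(2πr h) = 1/(2π·0.00567·23.2) = 1.210 m·K/W
ΣR = 2.339×10^-4 + 1.210 = 1.210 m·K/W
Q' = ΔT/ΣR = (352.2 K − 298.8 K)/1.210 = 44.1 W/m

Q' = 44.1 W/m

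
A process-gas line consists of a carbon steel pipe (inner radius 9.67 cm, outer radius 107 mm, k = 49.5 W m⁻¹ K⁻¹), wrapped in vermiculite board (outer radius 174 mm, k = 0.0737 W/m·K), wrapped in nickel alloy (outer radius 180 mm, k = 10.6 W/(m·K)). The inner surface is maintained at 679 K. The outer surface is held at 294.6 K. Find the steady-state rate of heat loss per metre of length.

Resistance network (inner→outer):
  R'_carbon steel = ln(0.107/0.0967)/(2πk) = 0.1012/(2π·49.5) = 3.254×10^-4 m·K/W
  R'_vermiculite board = ln(0.174/0.107)/(2πk) = 0.4862/(2π·0.0737) = 1.050 m·K/W
  R'_nickel alloy = ln(0.180/0.174)/(2πk) = 0.03390/(2π·10.6) = 5.090×10^-4 m·K/W
ΣR = 3.254×10^-4 + 1.050 + 5.090×10^-4 = 1.051 m·K/W
Q' = ΔT/ΣR = (679 K − 294.6 K)/1.051 = 366 W/m

Q' = 366 W/m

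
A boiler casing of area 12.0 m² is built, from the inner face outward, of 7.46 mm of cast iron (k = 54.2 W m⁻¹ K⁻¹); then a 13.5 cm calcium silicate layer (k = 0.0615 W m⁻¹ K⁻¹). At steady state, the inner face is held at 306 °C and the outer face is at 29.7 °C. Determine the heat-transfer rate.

Q = 1510 W

Treat each layer as a resistance in series:
  R_cast iron = L/(kA) = 0.00746/(54.2·12.0) = 1.147×10^-5 K/W
  R_calcium silicate = L/(kA) = 0.135/(0.0615·12.0) = 0.1829 K/W
ΣR = 1.147×10^-5 + 0.1829 = 0.1829 K/W
Q = ΔT/ΣR = (306 °C − 29.7 °C)/0.1829 = 1510 W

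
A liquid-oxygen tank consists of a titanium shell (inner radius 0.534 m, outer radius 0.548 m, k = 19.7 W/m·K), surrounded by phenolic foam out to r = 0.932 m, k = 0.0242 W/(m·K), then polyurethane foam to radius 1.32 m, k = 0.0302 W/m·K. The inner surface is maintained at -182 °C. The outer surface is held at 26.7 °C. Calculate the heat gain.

Series thermal resistances, inner to outer:
  R_titanium = (1/0.534 − 1/0.548)/(4πk) = 0.04784/(4π·19.7) = 1.933×10^-4 K/W
  R_phenolic foam = (1/0.548 − 1/0.932)/(4πk) = 0.7519/(4π·0.0242) = 2.472 K/W
  R_polyurethane foam = (1/0.932 − 1/1.32)/(4πk) = 0.3154/(4π·0.0302) = 0.8310 K/W
ΣR = 1.933×10^-4 + 2.472 + 0.8310 = 3.303 K/W
Q = ΔT/ΣR = (-182 °C − 26.7 °C)/3.303 = -63.2 W
(Negative Q ⇒ heat flows inward; heat gain = 63.2 W.)

Q = 63.2 W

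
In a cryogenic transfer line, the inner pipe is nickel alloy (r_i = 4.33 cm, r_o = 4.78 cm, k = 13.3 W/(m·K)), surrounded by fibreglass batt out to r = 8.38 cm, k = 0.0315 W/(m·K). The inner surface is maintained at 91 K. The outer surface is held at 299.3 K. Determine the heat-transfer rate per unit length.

Q' = 73.4 W/m

Series thermal resistances, inner to outer:
  R'_nickel alloy = ln(0.0478/0.0433)/(2πk) = 0.09887/(2π·13.3) = 0.001183 m·K/W
  R'_fibreglass batt = ln(0.0838/0.0478)/(2πk) = 0.5614/(2π·0.0315) = 2.837 m·K/W
ΣR = 0.001183 + 2.837 = 2.838 m·K/W
Q' = ΔT/ΣR = (91 K − 299.3 K)/2.838 = -73.4 W/m
(Negative Q' ⇒ heat flows inward; heat gain = 73.4 W/m.)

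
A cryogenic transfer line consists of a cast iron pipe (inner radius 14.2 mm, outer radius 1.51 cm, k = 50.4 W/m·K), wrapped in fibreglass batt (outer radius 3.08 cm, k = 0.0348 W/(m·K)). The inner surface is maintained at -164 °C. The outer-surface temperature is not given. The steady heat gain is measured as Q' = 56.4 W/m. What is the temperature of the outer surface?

Series resistances:
  R'_cast iron = ln(0.0151/0.0142)/(2πk) = 0.06145/(2π·50.4) = 1.941×10^-4 m·K/W
  R'_fibreglass batt = ln(0.0308/0.0151)/(2πk) = 0.7128/(2π·0.0348) = 3.260 m·K/W
ΣR = 3.260 m·K/W
ΔT = Q'·ΣR = 56.4 × 3.260 = 183.9 K
Heat flows inward, so T_out = T_in + ΔT = -164 + 183.9 = 19.9 °C

T_out = 19.9 °C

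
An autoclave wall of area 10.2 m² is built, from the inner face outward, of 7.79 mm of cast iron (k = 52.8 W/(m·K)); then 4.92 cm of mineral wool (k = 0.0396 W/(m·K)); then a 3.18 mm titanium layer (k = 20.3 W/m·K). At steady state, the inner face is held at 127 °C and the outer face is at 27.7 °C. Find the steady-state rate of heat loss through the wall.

Q = 815 W

Treat each layer as a resistance in series:
  R_cast iron = L/(kA) = 0.00779/(52.8·10.2) = 1.446×10^-5 K/W
  R_mineral wool = L/(kA) = 0.0492/(0.0396·10.2) = 0.1218 K/W
  R_titanium = L/(kA) = 0.00318/(20.3·10.2) = 1.536×10^-5 K/W
ΣR = 1.446×10^-5 + 0.1218 + 1.536×10^-5 = 0.1218 K/W
Q = ΔT/ΣR = (127 °C − 27.7 °C)/0.1218 = 815 W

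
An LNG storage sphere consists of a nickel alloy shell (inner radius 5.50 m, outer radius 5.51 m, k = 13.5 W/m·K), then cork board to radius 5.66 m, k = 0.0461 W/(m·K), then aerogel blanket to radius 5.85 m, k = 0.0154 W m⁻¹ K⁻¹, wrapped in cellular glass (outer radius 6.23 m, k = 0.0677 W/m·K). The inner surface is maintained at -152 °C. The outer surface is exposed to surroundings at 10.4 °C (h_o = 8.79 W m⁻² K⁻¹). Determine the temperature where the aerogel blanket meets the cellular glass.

Series thermal resistances, inner to outer:
  R_nickel alloy = (1/5.50 − 1/5.51)/(4πk) = 3.300×10^-4/(4π·13.5) = 1.945×10^-6 K/W
  R_cork board = (1/5.51 − 1/5.66)/(4πk) = 0.004810/(4π·0.0461) = 0.008303 K/W
  R_aerogel blanket = (1/5.66 − 1/5.85)/(4πk) = 0.005738/(4π·0.0154) = 0.02965 K/W
  R_cellular glass = (1/5.85 − 1/6.23)/(4πk) = 0.01043/(4π·0.0677) = 0.01226 K/W
  R_conv,out = 1/(4πr²h) = 1/(4π·6.23²·8.79) = 2.333×10^-4 K/W
ΣR = 1.945×10^-6 + 0.008303 + 0.02965 + 0.01226 + 2.333×10^-4 = 0.05045 K/W
Q = ΔT/ΣR = (-152 °C − 10.4 °C)/0.05045 = -3219 W
From the inner boundary to the aerogel blanket/cellular glass interface, ΣR_partial = 0.03795 K/W.
T_interface = T_in − Q·ΣR_partial = -152 °C − (-3219)(0.03795) = -29.8 °C

T = -29.8 °C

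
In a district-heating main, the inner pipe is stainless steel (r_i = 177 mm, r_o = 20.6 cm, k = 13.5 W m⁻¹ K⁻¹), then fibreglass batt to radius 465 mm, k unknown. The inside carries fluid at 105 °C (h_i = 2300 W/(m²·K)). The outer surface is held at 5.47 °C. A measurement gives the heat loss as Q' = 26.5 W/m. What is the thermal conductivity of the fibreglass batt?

k = 0.0345 W/m·K

ΣR = ΔT/Q' = |105 − 5.47|/26.5 = 3.756 m·K/W
Known resistances:
  R'_conv,in = 1/(2πr h) = 1/(2π·0.177·2300) = 3.909×10^-4 m·K/W
  R'_stainless steel = ln(0.206/0.177)/(2πk) = 0.1517/(2π·13.5) = 0.001789 m·K/W
R_fibreglass batt = ΣR − ΣR_known = 3.756 − 0.002180 = 3.754 m·K/W
ln(r₂/r₁)/(2πk) = 3.754 ⇒ k = 0.8142/(2π·3.754) = 0.0345 W/m·K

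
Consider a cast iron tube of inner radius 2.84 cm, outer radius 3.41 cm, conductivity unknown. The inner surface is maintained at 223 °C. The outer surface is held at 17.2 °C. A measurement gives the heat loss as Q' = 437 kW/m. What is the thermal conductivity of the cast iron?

ΣR = ΔT/Q' = |223 − 17.2|/4.37×10^5 = 4.709×10^-4 m·K/W
ln(r₂/r₁)/(2πk) = 4.709×10^-4 ⇒ k = 0.1829/(2π·4.709×10^-4) = 61.8 W/m·K

k = 61.8 W/m·K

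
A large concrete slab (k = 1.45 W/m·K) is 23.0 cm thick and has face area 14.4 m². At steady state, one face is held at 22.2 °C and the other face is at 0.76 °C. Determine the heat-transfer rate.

Q = kA·ΔT/L = 1.45 × 14.4 × |22.2 °C − 0.76 °C| / 0.230 = 1950 W

Q = 1950 W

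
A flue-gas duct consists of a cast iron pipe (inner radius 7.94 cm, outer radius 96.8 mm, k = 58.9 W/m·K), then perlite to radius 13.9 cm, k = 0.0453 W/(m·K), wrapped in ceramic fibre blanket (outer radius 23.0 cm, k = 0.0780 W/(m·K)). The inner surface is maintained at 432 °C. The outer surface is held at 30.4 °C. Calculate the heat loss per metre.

Q' = 175 W/m

Series thermal resistances, inner to outer:
  R'_cast iron = ln(0.0968/0.0794)/(2πk) = 0.1981/(2π·58.9) = 5.354×10^-4 m·K/W
  R'_perlite = ln(0.139/0.0968)/(2πk) = 0.3618/(2π·0.0453) = 1.271 m·K/W
  R'_ceramic fibre blanket = ln(0.230/0.139)/(2πk) = 0.5036/(2π·0.0780) = 1.028 m·K/W
ΣR = 5.354×10^-4 + 1.271 + 1.028 = 2.300 m·K/W
Q' = ΔT/ΣR = (432 °C − 30.4 °C)/2.300 = 175 W/m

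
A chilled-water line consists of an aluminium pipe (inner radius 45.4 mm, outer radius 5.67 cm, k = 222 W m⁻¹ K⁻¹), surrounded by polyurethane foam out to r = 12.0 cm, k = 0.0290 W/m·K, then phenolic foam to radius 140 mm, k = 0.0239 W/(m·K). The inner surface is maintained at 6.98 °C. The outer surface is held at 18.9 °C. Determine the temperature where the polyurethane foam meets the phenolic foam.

T = 16.5 °C

Treat each layer as a resistance in series:
  R'_aluminium = ln(0.0567/0.0454)/(2πk) = 0.2223/(2π·222) = 1.593×10^-4 m·K/W
  R'_polyurethane foam = ln(0.120/0.0567)/(2πk) = 0.7497/(2π·0.0290) = 4.115 m·K/W
  R'_phenolic foam = ln(0.140/0.120)/(2πk) = 0.1542/(2π·0.0239) = 1.027 m·K/W
ΣR = 1.593×10^-4 + 4.115 + 1.027 = 5.142 m·K/W
Q' = ΔT/ΣR = (6.98 °C − 18.9 °C)/5.142 = -2.318 W/m
From the inner boundary to the polyurethane foam/phenolic foam interface, ΣR_partial = 4.115 m·K/W.
T_interface = T_in − Q'·ΣR_partial = 6.98 °C − (-2.318)(4.115) = 16.5 °C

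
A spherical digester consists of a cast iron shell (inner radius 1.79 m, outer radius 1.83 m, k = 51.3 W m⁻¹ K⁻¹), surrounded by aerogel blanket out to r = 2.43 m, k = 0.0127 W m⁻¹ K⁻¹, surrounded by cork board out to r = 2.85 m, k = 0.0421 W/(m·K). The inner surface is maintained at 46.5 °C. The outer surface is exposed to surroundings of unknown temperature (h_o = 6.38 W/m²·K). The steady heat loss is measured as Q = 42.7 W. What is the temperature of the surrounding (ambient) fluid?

Series resistances:
  R_cast iron = (1/1.79 − 1/1.83)/(4πk) = 0.01221/(4π·51.3) = 1.894×10^-5 K/W
  R_aerogel blanket = (1/1.83 − 1/2.43)/(4πk) = 0.1349/(4π·0.0127) = 0.8454 K/W
  R_cork board = (1/2.43 − 1/2.85)/(4πk) = 0.06065/(4π·0.0421) = 0.1146 K/W
  R_conv,out = 1/(4πr²h) = 1/(4π·2.85²·6.38) = 0.001536 K/W
ΣR = 0.9616 K/W
ΔT = Q·ΣR = 42.7 × 0.9616 = 41.06 K
Heat flows outward, so T_out = T_in − ΔT = 46.5 − 41.06 = 5.44 °C

T_out = 5.44 °C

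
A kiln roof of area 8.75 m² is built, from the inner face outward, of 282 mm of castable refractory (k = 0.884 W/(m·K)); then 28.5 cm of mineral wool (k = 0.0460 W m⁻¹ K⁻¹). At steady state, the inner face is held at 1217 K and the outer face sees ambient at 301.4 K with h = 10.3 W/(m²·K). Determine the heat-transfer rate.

Q = 1210 W

Series thermal resistances, inner to outer:
  R_castable refractory = L/(kA) = 0.282/(0.884·8.75) = 0.03646 K/W
  R_mineral wool = L/(kA) = 0.285/(0.0460·8.75) = 0.7081 K/W
  R_conv,out = 1/(hA) = 1/(10.3·8.75) = 0.01110 K/W
ΣR = 0.03646 + 0.7081 + 0.01110 = 0.7557 K/W
Q = ΔT/ΣR = (1217 K − 301.4 K)/0.7557 = 1210 W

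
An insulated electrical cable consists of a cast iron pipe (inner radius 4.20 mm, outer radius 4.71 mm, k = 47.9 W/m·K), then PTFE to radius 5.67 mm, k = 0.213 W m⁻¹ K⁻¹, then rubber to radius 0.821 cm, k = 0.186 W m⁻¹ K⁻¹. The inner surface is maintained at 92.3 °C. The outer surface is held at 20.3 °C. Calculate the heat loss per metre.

Q' = 158 W/m

Resistance network (inner→outer):
  R'_cast iron = ln(0.00471/0.00420)/(2πk) = 0.1146/(2π·47.9) = 3.808×10^-4 m·K/W
  R'_PTFE = ln(0.00567/0.00471)/(2πk) = 0.1855/(2π·0.213) = 0.1386 m·K/W
  R'_rubber = ln(0.00821/0.00567)/(2πk) = 0.3702/(2π·0.186) = 0.3167 m·K/W
ΣR = 3.808×10^-4 + 0.1386 + 0.3167 = 0.4557 m·K/W
Q' = ΔT/ΣR = (92.3 °C − 20.3 °C)/0.4557 = 158 W/m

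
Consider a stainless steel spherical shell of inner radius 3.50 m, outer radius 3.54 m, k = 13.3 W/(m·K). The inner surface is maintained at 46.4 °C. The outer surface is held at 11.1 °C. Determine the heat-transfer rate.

Q = 4πk·ΔT/(1/r₁ − 1/r₂) = 4π × 13.3 × 35.3 / (1/3.50 − 1/3.54) = 1.83×10^6 W

Q = 1830 kW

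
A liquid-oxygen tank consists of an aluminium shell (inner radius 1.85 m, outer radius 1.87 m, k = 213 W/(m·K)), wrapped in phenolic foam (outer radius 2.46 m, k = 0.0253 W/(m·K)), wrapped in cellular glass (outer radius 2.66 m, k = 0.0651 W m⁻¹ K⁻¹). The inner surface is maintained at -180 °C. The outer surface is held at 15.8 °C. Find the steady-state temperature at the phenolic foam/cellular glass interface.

Resistance network (inner→outer):
  R_aluminium = (1/1.85 − 1/1.87)/(4πk) = 0.005781/(4π·213) = 2.160×10^-6 K/W
  R_phenolic foam = (1/1.87 − 1/2.46)/(4πk) = 0.1283/(4π·0.0253) = 0.4034 K/W
  R_cellular glass = (1/2.46 − 1/2.66)/(4πk) = 0.03056/(4π·0.0651) = 0.03736 K/W
ΣR = 2.160×10^-6 + 0.4034 + 0.03736 = 0.4408 K/W
Q = ΔT/ΣR = (-180 °C − 15.8 °C)/0.4408 = -444.2 W
From the inner boundary to the phenolic foam/cellular glass interface, ΣR_partial = 0.4034 K/W.
T_interface = T_in − Q·ΣR_partial = -180 °C − (-444.2)(0.4034) = -0.8 °C

T = -0.8 °C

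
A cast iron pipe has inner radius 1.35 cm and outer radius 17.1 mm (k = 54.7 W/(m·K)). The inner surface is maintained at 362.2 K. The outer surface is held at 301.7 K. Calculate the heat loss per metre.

Q' = 88000 W/m

Q' = 2πk·ΔT/ln(r₂/r₁) = 2π × 54.7 × 60.5 / ln(0.0171/0.0135) = 88000 W/m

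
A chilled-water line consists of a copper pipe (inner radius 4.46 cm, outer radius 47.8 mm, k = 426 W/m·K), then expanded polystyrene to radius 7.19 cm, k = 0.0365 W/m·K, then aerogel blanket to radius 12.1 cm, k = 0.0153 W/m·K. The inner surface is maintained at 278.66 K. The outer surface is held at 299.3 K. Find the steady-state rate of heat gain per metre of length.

Q' = 2.87 W/m

Treat each layer as a resistance in series:
  R'_copper = ln(0.0478/0.0446)/(2πk) = 0.06929/(2π·426) = 2.589×10^-5 m·K/W
  R'_expanded polystyrene = ln(0.0719/0.0478)/(2πk) = 0.4083/(2π·0.0365) = 1.780 m·K/W
  R'_aerogel blanket = ln(0.121/0.0719)/(2πk) = 0.5205/(2π·0.0153) = 5.415 m·K/W
ΣR = 2.589×10^-5 + 1.780 + 5.415 = 7.195 m·K/W
Q' = ΔT/ΣR = (278.66 K − 299.3 K)/7.195 = -2.87 W/m
(Negative Q' ⇒ heat flows inward; heat gain = 2.87 W/m.)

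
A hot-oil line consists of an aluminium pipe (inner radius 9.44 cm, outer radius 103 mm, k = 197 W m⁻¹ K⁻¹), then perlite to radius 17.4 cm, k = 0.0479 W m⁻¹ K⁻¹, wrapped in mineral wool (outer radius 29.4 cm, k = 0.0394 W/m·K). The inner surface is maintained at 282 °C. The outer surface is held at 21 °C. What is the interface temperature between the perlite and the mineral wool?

T = 164 °C

Series thermal resistances, inner to outer:
  R'_aluminium = ln(0.103/0.0944)/(2πk) = 0.08719/(2π·197) = 7.044×10^-5 m·K/W
  R'_perlite = ln(0.174/0.103)/(2πk) = 0.5243/(2π·0.0479) = 1.742 m·K/W
  R'_mineral wool = ln(0.294/0.174)/(2πk) = 0.5245/(2π·0.0394) = 2.119 m·K/W
ΣR = 7.044×10^-5 + 1.742 + 2.119 = 3.861 m·K/W
Q' = ΔT/ΣR = (282 °C − 21 °C)/3.861 = 67.60 W/m
From the inner boundary to the perlite/mineral wool interface, ΣR_partial = 1.742 m·K/W.
T_interface = T_in − Q'·ΣR_partial = 282 °C − (67.60)(1.742) = 164 °C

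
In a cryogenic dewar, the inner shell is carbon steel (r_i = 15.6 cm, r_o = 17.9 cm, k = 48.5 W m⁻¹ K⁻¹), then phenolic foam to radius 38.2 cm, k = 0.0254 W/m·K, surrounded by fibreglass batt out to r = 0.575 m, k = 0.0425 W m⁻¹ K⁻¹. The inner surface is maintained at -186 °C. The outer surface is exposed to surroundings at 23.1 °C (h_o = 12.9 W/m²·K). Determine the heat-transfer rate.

Resistance network (inner→outer):
  R_carbon steel = (1/0.156 − 1/0.179)/(4πk) = 0.8237/(4π·48.5) = 0.001351 K/W
  R_phenolic foam = (1/0.179 − 1/0.382)/(4πk) = 2.969/(4π·0.0254) = 9.301 K/W
  R_fibreglass batt = (1/0.382 − 1/0.575)/(4πk) = 0.8787/(4π·0.0425) = 1.645 K/W
  R_conv,out = 1/(4πr²h) = 1/(4π·0.575²·12.9) = 0.01866 K/W
ΣR = 0.001351 + 9.301 + 1.645 + 0.01866 = 10.97 K/W
Q = ΔT/ΣR = (-186 °C − 23.1 °C)/10.97 = -19.1 W
(Negative Q ⇒ heat flows inward; heat gain = 19.1 W.)

Q = 19.1 W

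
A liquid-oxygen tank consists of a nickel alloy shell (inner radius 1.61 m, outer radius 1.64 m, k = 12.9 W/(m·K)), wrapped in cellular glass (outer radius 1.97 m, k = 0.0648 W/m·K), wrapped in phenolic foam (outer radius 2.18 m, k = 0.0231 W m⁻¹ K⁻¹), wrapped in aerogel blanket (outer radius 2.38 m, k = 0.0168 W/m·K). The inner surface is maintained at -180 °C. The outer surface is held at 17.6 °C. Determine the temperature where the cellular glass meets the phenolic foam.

T = -128 °C

Resistance network (inner→outer):
  R_nickel alloy = (1/1.61 − 1/1.64)/(4πk) = 0.01136/(4π·12.9) = 7.009×10^-5 K/W
  R_cellular glass = (1/1.64 − 1/1.97)/(4πk) = 0.1021/(4π·0.0648) = 0.1254 K/W
  R_phenolic foam = (1/1.97 − 1/2.18)/(4πk) = 0.04890/(4π·0.0231) = 0.1685 K/W
  R_aerogel blanket = (1/2.18 − 1/2.38)/(4πk) = 0.03855/(4π·0.0168) = 0.1826 K/W
ΣR = 7.009×10^-5 + 0.1254 + 0.1685 + 0.1826 = 0.4766 K/W
Q = ΔT/ΣR = (-180 °C − 17.6 °C)/0.4766 = -414.6 W
From the inner boundary to the cellular glass/phenolic foam interface, ΣR_partial = 0.1255 K/W.
T_interface = T_in − Q·ΣR_partial = -180 °C − (-414.6)(0.1255) = -128 °C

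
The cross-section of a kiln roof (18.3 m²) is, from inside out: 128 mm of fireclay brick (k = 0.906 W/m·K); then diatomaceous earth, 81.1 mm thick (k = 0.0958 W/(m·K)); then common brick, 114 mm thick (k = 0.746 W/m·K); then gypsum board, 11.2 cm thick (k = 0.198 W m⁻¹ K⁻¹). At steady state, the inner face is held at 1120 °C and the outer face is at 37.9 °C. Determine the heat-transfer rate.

Treat each layer as a resistance in series:
  R_fireclay brick = L/(kA) = 0.128/(0.906·18.3) = 0.007720 K/W
  R_diatomaceous earth = L/(kA) = 0.0811/(0.0958·18.3) = 0.04626 K/W
  R_common brick = L/(kA) = 0.114/(0.746·18.3) = 0.008351 K/W
  R_gypsum board = L/(kA) = 0.112/(0.198·18.3) = 0.03091 K/W
ΣR = 0.007720 + 0.04626 + 0.008351 + 0.03091 = 0.09324 K/W
Q = ΔT/ΣR = (1120 °C − 37.9 °C)/0.09324 = 11600 W

Q = 11.6 kW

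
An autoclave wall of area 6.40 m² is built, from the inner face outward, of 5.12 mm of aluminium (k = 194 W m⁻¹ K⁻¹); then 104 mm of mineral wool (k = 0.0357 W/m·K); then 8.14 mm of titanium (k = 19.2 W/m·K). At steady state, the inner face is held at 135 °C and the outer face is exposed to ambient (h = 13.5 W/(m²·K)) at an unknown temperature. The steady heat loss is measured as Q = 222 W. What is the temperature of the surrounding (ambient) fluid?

Sum the resistances:
  R_aluminium = L/(kA) = 0.00512/(194·6.40) = 4.124×10^-6 K/W
  R_mineral wool = L/(kA) = 0.104/(0.0357·6.40) = 0.4552 K/W
  R_titanium = L/(kA) = 0.00814/(19.2·6.40) = 6.624×10^-5 K/W
  R_conv,out = 1/(hA) = 1/(13.5·6.40) = 0.01157 K/W
ΣR = 0.4668 K/W
ΔT = Q·ΣR = 222 × 0.4668 = 103.6 K
Heat flows outward, so T_out = T_in − ΔT = 135 − 103.6 = 31.4 °C

T_out = 31.4 °C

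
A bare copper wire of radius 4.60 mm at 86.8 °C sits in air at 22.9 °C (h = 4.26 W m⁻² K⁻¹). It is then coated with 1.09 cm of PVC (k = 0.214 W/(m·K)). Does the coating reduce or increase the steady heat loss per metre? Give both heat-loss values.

Critical radius for a cylinder: r_cr = k/h = 0.0502 m = 5.02 cm.
Outer radius after coating: r₂ = 0.00460 + 0.0109 = 0.01550 m.
Since r₁ < r_cr and r₂ ≤ r_cr, the coating moves toward the maximum at r_cr — heat loss rises.
Bare: R = 1/(2πr₁h) = 8.122 m·K/W; Q = 63.9/8.122 = 7.87 W/m.
Coated: R = R_cond + R_conv = 3.314 m·K/W; Q = 63.9/3.314 = 19.3 W/m.

increases: 7.87 → 19.3 W/m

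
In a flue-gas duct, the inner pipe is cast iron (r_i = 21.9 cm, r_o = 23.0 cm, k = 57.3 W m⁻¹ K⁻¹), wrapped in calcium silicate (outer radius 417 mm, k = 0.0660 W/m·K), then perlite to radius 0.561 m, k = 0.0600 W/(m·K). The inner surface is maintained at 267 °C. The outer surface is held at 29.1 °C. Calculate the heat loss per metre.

Q' = 107 W/m

Treat each layer as a resistance in series:
  R'_cast iron = ln(0.230/0.219)/(2πk) = 0.04901/(2π·57.3) = 1.361×10^-4 m·K/W
  R'_calcium silicate = ln(0.417/0.230)/(2πk) = 0.5950/(2π·0.0660) = 1.435 m·K/W
  R'_perlite = ln(0.561/0.417)/(2πk) = 0.2966/(2π·0.0600) = 0.7868 m·K/W
ΣR = 1.361×10^-4 + 1.435 + 0.7868 = 2.222 m·K/W
Q' = ΔT/ΣR = (267 °C − 29.1 °C)/2.222 = 107 W/m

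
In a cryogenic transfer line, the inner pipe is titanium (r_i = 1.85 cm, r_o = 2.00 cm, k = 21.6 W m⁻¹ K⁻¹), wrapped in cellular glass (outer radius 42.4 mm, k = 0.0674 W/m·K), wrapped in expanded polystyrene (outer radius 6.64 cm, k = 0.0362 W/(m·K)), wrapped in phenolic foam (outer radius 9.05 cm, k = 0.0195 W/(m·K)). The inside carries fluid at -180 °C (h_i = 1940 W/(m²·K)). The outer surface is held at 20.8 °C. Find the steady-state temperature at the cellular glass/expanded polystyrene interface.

Resistance network (inner→outer):
  R'_conv,in = 1/(2πr h) = 1/(2π·0.0185·1940) = 0.004435 m·K/W
  R'_titanium = ln(0.0200/0.0185)/(2πk) = 0.07796/(2π·21.6) = 5.744×10^-4 m·K/W
  R'_cellular glass = ln(0.0424/0.0200)/(2πk) = 0.7514/(2π·0.0674) = 1.774 m·K/W
  R'_expanded polystyrene = ln(0.0664/0.0424)/(2πk) = 0.4485/(2π·0.0362) = 1.972 m·K/W
  R'_phenolic foam = ln(0.0905/0.0664)/(2πk) = 0.3097/(2π·0.0195) = 2.527 m·K/W
ΣR = 0.004435 + 5.744×10^-4 + 1.774 + 1.972 + 2.527 = 6.278 m·K/W
Q' = ΔT/ΣR = (-180 °C − 20.8 °C)/6.278 = -31.98 W/m
From the inner boundary to the cellular glass/expanded polystyrene interface, ΣR_partial = 1.779 m·K/W.
T_interface = T_in − Q'·ΣR_partial = -180 °C − (-31.98)(1.779) = -123 °C

T = -123 °C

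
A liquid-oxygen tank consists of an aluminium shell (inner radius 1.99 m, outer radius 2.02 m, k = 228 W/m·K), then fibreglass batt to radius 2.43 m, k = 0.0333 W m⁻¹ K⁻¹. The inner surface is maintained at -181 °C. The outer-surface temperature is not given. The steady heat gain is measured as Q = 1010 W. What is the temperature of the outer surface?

T_out = 20.6 °C

Sum the resistances:
  R_aluminium = (1/1.99 − 1/2.02)/(4πk) = 0.007463/(4π·228) = 2.605×10^-6 K/W
  R_fibreglass batt = (1/2.02 − 1/2.43)/(4πk) = 0.08353/(4π·0.0333) = 0.1996 K/W
ΣR = 0.1996 K/W
ΔT = Q·ΣR = 1010 × 0.1996 = 201.6 K
Heat flows inward, so T_out = T_in + ΔT = -181 + 201.6 = 20.6 °C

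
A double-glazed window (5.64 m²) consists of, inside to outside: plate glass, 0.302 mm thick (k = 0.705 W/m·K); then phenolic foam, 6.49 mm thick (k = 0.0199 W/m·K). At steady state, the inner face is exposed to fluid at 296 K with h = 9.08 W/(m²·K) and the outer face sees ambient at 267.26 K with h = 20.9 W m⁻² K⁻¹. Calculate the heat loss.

Q = 335 W

Treat each layer as a resistance in series:
  R_conv,in = 1/(hA) = 1/(9.08·5.64) = 0.01953 K/W
  R_plate glass = L/(kA) = 3.02×10^-4/(0.705·5.64) = 7.595×10^-5 K/W
  R_phenolic foam = L/(kA) = 0.00649/(0.0199·5.64) = 0.05782 K/W
  R_conv,out = 1/(hA) = 1/(20.9·5.64) = 0.008483 K/W
ΣR = 0.01953 + 7.595×10^-5 + 0.05782 + 0.008483 = 0.08591 K/W
Q = ΔT/ΣR = (296 K − 267.26 K)/0.08591 = 335 W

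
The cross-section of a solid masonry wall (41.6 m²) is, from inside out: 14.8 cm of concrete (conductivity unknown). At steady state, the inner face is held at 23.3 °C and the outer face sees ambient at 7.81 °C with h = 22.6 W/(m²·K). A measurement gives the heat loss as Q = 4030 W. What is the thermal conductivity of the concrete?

ΣR = ΔT/Q = |23.3 − 7.81|/4030 = 0.003844 K/W
Known resistances:
  R_conv,out = 1/(hA) = 1/(22.6·41.6) = 0.001064 K/W
R_concrete = ΣR − ΣR_known = 0.003844 − 0.001064 = 0.002780 K/W
L/(kA) = 0.002780 ⇒ k = 0.148/(0.002780·41.6) = 1.28 W/m·K

k = 1.28 W/m·K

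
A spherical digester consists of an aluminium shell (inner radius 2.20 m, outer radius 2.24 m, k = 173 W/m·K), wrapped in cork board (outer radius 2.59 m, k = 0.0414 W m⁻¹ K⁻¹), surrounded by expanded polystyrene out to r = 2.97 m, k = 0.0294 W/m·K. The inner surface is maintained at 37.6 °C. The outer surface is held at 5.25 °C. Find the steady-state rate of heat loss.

Q = 130 W

Resistance network (inner→outer):
  R_aluminium = (1/2.20 − 1/2.24)/(4πk) = 0.008117/(4π·173) = 3.734×10^-6 K/W
  R_cork board = (1/2.24 − 1/2.59)/(4πk) = 0.06033/(4π·0.0414) = 0.1160 K/W
  R_expanded polystyrene = (1/2.59 − 1/2.97)/(4πk) = 0.04940/(4π·0.0294) = 0.1337 K/W
ΣR = 3.734×10^-6 + 0.1160 + 0.1337 = 0.2497 K/W
Q = ΔT/ΣR = (37.6 °C − 5.25 °C)/0.2497 = 130 W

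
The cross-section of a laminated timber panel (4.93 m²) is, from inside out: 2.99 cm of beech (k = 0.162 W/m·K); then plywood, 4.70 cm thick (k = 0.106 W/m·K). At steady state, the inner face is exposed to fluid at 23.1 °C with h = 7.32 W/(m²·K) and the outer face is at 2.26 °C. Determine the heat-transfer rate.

Q = 134 W

Series thermal resistances, inner to outer:
  R_conv,in = 1/(hA) = 1/(7.32·4.93) = 0.02771 K/W
  R_beech = L/(kA) = 0.0299/(0.162·4.93) = 0.03744 K/W
  R_plywood = L/(kA) = 0.0470/(0.106·4.93) = 0.08994 K/W
ΣR = 0.02771 + 0.03744 + 0.08994 = 0.1551 K/W
Q = ΔT/ΣR = (23.1 °C − 2.26 °C)/0.1551 = 134 W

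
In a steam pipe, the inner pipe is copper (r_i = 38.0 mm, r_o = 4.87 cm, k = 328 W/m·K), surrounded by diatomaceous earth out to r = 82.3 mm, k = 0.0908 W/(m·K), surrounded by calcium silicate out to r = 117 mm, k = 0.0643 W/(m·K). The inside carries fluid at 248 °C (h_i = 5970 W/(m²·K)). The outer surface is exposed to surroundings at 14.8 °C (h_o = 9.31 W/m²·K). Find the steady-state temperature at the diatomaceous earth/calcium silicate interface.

Series thermal resistances, inner to outer:
  R'_conv,in = 1/(2πr h) = 1/(2π·0.0380·5970) = 7.016×10^-4 m·K/W
  R'_copper = ln(0.0487/0.0380)/(2πk) = 0.2481/(2π·328) = 1.204×10^-4 m·K/W
  R'_diatomaceous earth = ln(0.0823/0.0487)/(2πk) = 0.5247/(2π·0.0908) = 0.9197 m·K/W
  R'_calcium silicate = ln(0.117/0.0823)/(2πk) = 0.3518/(2π·0.0643) = 0.8708 m·K/W
  R'_conv,out = 1/(2πr h) = 1/(2π·0.117·9.31) = 0.1461 m·K/W
ΣR = 7.016×10^-4 + 1.204×10^-4 + 0.9197 + 0.8708 + 0.1461 = 1.937 m·K/W
Q' = ΔT/ΣR = (248 °C − 14.8 °C)/1.937 = 120.4 W/m
From the inner boundary to the diatomaceous earth/calcium silicate interface, ΣR_partial = 0.9205 m·K/W.
T_interface = T_in − Q'·ΣR_partial = 248 °C − (120.4)(0.9205) = 137 °C

T = 137 °C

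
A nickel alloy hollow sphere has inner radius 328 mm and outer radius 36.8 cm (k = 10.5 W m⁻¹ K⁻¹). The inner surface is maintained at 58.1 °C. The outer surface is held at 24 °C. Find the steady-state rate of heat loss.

Q = 13.6 kW

Q = 4πk·ΔT/(1/r₁ − 1/r₂) = 4π × 10.5 × 34.1 / (1/0.328 − 1/0.368) = 13600 W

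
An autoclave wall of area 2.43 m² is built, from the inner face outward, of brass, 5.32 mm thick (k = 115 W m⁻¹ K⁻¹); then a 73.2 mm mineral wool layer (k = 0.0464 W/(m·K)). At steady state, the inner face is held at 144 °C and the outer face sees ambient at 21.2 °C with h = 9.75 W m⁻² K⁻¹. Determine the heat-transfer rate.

Treat each layer as a resistance in series:
  R_brass = L/(kA) = 0.00532/(115·2.43) = 1.904×10^-5 K/W
  R_mineral wool = L/(kA) = 0.0732/(0.0464·2.43) = 0.6492 K/W
  R_conv,out = 1/(hA) = 1/(9.75·2.43) = 0.04221 K/W
ΣR = 1.904×10^-5 + 0.6492 + 0.04221 = 0.6914 K/W
Q = ΔT/ΣR = (144 °C − 21.2 °C)/0.6914 = 178 W

Q = 178 W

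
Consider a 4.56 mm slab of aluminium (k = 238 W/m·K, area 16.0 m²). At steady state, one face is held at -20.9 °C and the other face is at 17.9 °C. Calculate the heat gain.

Q = kA·ΔT/L = 238 × 16.0 × |-20.9 °C − 17.9 °C| / 0.00456 = 3.24×10^7 W

Q = 32400 kW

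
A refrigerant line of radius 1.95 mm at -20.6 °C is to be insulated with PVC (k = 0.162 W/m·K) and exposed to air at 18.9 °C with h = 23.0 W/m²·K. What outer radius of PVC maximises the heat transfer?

For a cylinder, r_cr = k_ins/h = 0.162/23.0 = 0.00704 m = 0.704 cm

r_cr = 0.704 cm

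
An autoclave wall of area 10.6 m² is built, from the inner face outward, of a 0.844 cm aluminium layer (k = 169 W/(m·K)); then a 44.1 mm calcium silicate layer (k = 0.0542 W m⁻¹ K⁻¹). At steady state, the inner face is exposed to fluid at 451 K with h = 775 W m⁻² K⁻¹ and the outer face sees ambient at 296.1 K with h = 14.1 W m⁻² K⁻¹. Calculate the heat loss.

Resistance network (inner→outer):
  R_conv,in = 1/(hA) = 1/(775·10.6) = 1.217×10^-4 K/W
  R_aluminium = L/(kA) = 0.00844/(169·10.6) = 4.711×10^-6 K/W
  R_calcium silicate = L/(kA) = 0.0441/(0.0542·10.6) = 0.07676 K/W
  R_conv,out = 1/(hA) = 1/(14.1·10.6) = 0.006691 K/W
ΣR = 1.217×10^-4 + 4.711×10^-6 + 0.07676 + 0.006691 = 0.08358 K/W
Q = ΔT/ΣR = (451 K − 296.1 K)/0.08358 = 1850 W

Q = 1850 W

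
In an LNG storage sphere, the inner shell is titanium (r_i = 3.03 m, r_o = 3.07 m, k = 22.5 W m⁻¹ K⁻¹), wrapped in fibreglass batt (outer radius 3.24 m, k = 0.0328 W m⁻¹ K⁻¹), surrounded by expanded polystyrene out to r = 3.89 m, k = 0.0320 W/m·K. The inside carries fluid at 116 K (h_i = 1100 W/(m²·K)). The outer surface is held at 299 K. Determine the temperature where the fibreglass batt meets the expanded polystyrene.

Series thermal resistances, inner to outer:
  R_conv,in = 1/(4πr²h) = 1/(4π·3.03²·1100) = 7.880×10^-6 K/W
  R_titanium = (1/3.03 − 1/3.07)/(4πk) = 0.004300/(4π·22.5) = 1.521×10^-5 K/W
  R_fibreglass batt = (1/3.07 − 1/3.24)/(4πk) = 0.01709/(4π·0.0328) = 0.04147 K/W
  R_expanded polystyrene = (1/3.24 − 1/3.89)/(4πk) = 0.05157/(4π·0.0320) = 0.1283 K/W
ΣR = 7.880×10^-6 + 1.521×10^-5 + 0.04147 + 0.1283 = 0.1698 K/W
Q = ΔT/ΣR = (116 K − 299 K)/0.1698 = -1078 W
From the inner boundary to the fibreglass batt/expanded polystyrene interface, ΣR_partial = 0.04149 K/W.
T_interface = T_in − Q·ΣR_partial = 116 K − (-1078)(0.04149) = 161 K

T = 161 K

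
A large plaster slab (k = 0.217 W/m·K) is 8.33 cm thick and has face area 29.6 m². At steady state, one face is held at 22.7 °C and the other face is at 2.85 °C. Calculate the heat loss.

Q = kA·ΔT/L = 0.217 × 29.6 × |22.7 °C − 2.85 °C| / 0.0833 = 1530 W

Q = 1530 W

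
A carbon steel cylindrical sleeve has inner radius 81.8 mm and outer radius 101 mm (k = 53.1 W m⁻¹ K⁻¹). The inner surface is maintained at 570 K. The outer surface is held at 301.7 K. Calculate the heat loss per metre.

Q' = 2πk·ΔT/ln(r₂/r₁) = 2π × 53.1 × 268.3 / ln(0.101/0.0818) = 4.25×10^5 W/m

Q' = 4.25×10^5 W/m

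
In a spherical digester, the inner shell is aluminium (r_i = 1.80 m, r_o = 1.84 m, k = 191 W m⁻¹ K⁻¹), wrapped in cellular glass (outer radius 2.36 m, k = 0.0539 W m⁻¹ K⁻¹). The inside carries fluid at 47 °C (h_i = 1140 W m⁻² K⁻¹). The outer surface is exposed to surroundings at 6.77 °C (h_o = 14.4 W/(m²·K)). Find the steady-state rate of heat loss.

Treat each layer as a resistance in series:
  R_conv,in = 1/(4πr²h) = 1/(4π·1.80²·1140) = 2.154×10^-5 K/W
  R_aluminium = (1/1.80 − 1/1.84)/(4πk) = 0.01208/(4π·191) = 5.032×10^-6 K/W
  R_cellular glass = (1/1.84 − 1/2.36)/(4πk) = 0.1197/(4π·0.0539) = 0.1768 K/W
  R_conv,out = 1/(4πr²h) = 1/(4π·2.36²·14.4) = 9.922×10^-4 K/W
ΣR = 2.154×10^-5 + 5.032×10^-6 + 0.1768 + 9.922×10^-4 = 0.1778 K/W
Q = ΔT/ΣR = (47 °C − 6.77 °C)/0.1778 = 226 W

Q = 226 W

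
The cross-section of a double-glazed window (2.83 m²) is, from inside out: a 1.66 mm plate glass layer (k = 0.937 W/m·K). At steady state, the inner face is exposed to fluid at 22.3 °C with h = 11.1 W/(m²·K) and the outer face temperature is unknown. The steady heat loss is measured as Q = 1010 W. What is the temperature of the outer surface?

T_out = -10.5 °C

Sum the resistances:
  R_conv,in = 1/(hA) = 1/(11.1·2.83) = 0.03183 K/W
  R_plate glass = L/(kA) = 0.00166/(0.937·2.83) = 6.260×10^-4 K/W
ΣR = 0.03246 K/W
ΔT = Q·ΣR = 1010 × 0.03246 = 32.78 K
Heat flows outward, so T_out = T_in − ΔT = 22.3 − 32.78 = -10.5 °C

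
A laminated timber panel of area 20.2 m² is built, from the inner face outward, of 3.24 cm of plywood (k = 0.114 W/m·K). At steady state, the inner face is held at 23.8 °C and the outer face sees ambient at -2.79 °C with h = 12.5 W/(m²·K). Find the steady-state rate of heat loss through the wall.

Treat each layer as a resistance in series:
  R_plywood = L/(kA) = 0.0324/(0.114·20.2) = 0.01407 K/W
  R_conv,out = 1/(hA) = 1/(12.5·20.2) = 0.003960 K/W
ΣR = 0.01407 + 0.003960 = 0.01803 K/W
Q = ΔT/ΣR = (23.8 °C − -2.79 °C)/0.01803 = 1470 W

Q = 1470 W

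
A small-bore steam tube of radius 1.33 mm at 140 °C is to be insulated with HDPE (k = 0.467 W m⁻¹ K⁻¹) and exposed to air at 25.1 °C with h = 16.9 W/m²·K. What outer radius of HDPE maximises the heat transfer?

r_cr = 2.76 cm

For a cylinder, r_cr = k_ins/h = 0.467/16.9 = 0.0276 m = 2.76 cm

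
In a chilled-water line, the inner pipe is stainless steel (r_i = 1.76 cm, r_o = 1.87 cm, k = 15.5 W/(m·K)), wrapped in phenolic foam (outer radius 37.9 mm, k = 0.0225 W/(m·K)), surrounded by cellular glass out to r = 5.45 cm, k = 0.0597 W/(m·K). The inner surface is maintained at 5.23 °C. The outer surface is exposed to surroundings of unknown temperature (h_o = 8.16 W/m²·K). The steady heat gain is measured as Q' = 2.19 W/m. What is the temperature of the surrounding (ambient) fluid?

T_out = 19.1 °C

Sum the resistances:
  R'_stainless steel = ln(0.0187/0.0176)/(2πk) = 0.06062/(2π·15.5) = 6.225×10^-4 m·K/W
  R'_phenolic foam = ln(0.0379/0.0187)/(2πk) = 0.7064/(2π·0.0225) = 4.997 m·K/W
  R'_cellular glass = ln(0.0545/0.0379)/(2πk) = 0.3632/(2π·0.0597) = 0.9684 m·K/W
  R'_conv,out = 1/(2πr h) = 1/(2π·0.0545·8.16) = 0.3579 m·K/W
ΣR = 6.324 m·K/W
ΔT = Q'·ΣR = 2.19 × 6.324 = 13.85 K
Heat flows inward, so T_out = T_in + ΔT = 5.23 + 13.85 = 19.1 °C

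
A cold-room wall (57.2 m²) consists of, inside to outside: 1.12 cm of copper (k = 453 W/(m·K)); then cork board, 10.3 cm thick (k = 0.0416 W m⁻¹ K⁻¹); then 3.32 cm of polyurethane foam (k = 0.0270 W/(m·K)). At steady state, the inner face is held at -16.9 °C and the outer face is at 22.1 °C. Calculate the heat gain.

Q = 602 W

Treat each layer as a resistance in series:
  R_copper = L/(kA) = 0.0112/(453·57.2) = 4.322×10^-7 K/W
  R_cork board = L/(kA) = 0.103/(0.0416·57.2) = 0.04329 K/W
  R_polyurethane foam = L/(kA) = 0.0332/(0.0270·57.2) = 0.02150 K/W
ΣR = 4.322×10^-7 + 0.04329 + 0.02150 = 0.06479 K/W
Q = ΔT/ΣR = (-16.9 °C − 22.1 °C)/0.06479 = -602 W
(Negative Q ⇒ heat flows inward; heat gain = 602 W.)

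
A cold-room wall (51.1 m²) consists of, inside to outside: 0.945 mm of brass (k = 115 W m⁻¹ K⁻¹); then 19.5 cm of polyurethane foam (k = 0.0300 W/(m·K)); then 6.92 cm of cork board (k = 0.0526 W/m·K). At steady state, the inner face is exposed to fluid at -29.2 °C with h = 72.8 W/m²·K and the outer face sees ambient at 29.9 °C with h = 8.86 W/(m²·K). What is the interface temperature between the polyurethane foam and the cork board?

T = 19.3 °C

Treat each layer as a resistance in series:
  R_conv,in = 1/(hA) = 1/(72.8·51.1) = 2.688×10^-4 K/W
  R_brass = L/(kA) = 9.45×10^-4/(115·51.1) = 1.608×10^-7 K/W
  R_polyurethane foam = L/(kA) = 0.195/(0.0300·51.1) = 0.1272 K/W
  R_cork board = L/(kA) = 0.0692/(0.0526·51.1) = 0.02575 K/W
  R_conv,out = 1/(hA) = 1/(8.86·51.1) = 0.002209 K/W
ΣR = 2.688×10^-4 + 1.608×10^-7 + 0.1272 + 0.02575 + 0.002209 = 0.1554 K/W
Q = ΔT/ΣR = (-29.2 °C − 29.9 °C)/0.1554 = -380.3 W
From the inner boundary to the polyurethane foam/cork board interface, ΣR_partial = 0.1275 K/W.
T_interface = T_in − Q·ΣR_partial = -29.2 °C − (-380.3)(0.1275) = 19.3 °C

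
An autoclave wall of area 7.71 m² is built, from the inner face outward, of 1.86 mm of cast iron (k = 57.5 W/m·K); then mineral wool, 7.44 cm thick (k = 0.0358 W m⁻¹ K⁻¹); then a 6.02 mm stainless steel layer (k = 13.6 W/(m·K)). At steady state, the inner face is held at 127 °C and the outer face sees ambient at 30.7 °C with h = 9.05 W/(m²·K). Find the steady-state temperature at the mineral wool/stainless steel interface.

Resistance network (inner→outer):
  R_cast iron = L/(kA) = 0.00186/(57.5·7.71) = 4.196×10^-6 K/W
  R_mineral wool = L/(kA) = 0.0744/(0.0358·7.71) = 0.2695 K/W
  R_stainless steel = L/(kA) = 0.00602/(13.6·7.71) = 5.741×10^-5 K/W
  R_conv,out = 1/(hA) = 1/(9.05·7.71) = 0.01433 K/W
ΣR = 4.196×10^-6 + 0.2695 + 5.741×10^-5 + 0.01433 = 0.2839 K/W
Q = ΔT/ΣR = (127 °C − 30.7 °C)/0.2839 = 339.2 W
From the inner boundary to the mineral wool/stainless steel interface, ΣR_partial = 0.2695 K/W.
T_interface = T_in − Q·ΣR_partial = 127 °C − (339.2)(0.2695) = 35.6 °C

T = 35.6 °C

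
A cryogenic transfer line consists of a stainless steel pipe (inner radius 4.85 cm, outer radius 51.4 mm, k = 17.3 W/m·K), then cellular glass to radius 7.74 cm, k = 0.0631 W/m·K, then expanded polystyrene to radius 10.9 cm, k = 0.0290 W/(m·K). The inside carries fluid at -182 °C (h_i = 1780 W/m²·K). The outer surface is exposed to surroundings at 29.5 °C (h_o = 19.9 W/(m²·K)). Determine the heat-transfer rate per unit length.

Treat each layer as a resistance in series:
  R'_conv,in = 1/(2πr h) = 1/(2π·0.0485·1780) = 0.001844 m·K/W
  R'_stainless steel = ln(0.0514/0.0485)/(2πk) = 0.05807/(2π·17.3) = 5.343×10^-4 m·K/W
  R'_cellular glass = ln(0.0774/0.0514)/(2πk) = 0.4093/(2π·0.0631) = 1.032 m·K/W
  R'_expanded polystyrene = ln(0.109/0.0774)/(2πk) = 0.3424/(2π·0.0290) = 1.879 m·K/W
  R'_conv,out = 1/(2πr h) = 1/(2π·0.109·19.9) = 0.07337 m·K/W
ΣR = 0.001844 + 5.343×10^-4 + 1.032 + 1.879 + 0.07337 = 2.987 m·K/W
Q' = ΔT/ΣR = (-182 °C − 29.5 °C)/2.987 = -70.8 W/m
(Negative Q' ⇒ heat flows inward; heat gain = 70.8 W/m.)

Q' = 70.8 W/m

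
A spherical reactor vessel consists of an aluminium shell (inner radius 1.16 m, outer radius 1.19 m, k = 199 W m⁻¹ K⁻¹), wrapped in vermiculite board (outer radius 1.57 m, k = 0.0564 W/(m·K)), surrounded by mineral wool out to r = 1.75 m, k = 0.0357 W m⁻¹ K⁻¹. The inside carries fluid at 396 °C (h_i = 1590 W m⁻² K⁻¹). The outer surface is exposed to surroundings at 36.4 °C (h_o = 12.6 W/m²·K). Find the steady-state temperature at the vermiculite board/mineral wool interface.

Resistance network (inner→outer):
  R_conv,in = 1/(4πr²h) = 1/(4π·1.16²·1590) = 3.719×10^-5 K/W
  R_aluminium = (1/1.16 − 1/1.19)/(4πk) = 0.02173/(4π·199) = 8.691×10^-6 K/W
  R_vermiculite board = (1/1.19 − 1/1.57)/(4πk) = 0.2034/(4π·0.0564) = 0.2870 K/W
  R_mineral wool = (1/1.57 − 1/1.75)/(4πk) = 0.06551/(4π·0.0357) = 0.1460 K/W
  R_conv,out = 1/(4πr²h) = 1/(4π·1.75²·12.6) = 0.002062 K/W
ΣR = 3.719×10^-5 + 8.691×10^-6 + 0.2870 + 0.1460 + 0.002062 = 0.4351 K/W
Q = ΔT/ΣR = (396 °C − 36.4 °C)/0.4351 = 826.5 W
From the inner boundary to the vermiculite board/mineral wool interface, ΣR_partial = 0.2870 K/W.
T_interface = T_in − Q·ΣR_partial = 396 °C − (826.5)(0.2870) = 159 °C

T = 159 °C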